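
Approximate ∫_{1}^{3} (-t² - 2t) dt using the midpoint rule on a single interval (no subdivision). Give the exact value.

M = (b−a)·f(2) = 2·(-8) = -16.

-16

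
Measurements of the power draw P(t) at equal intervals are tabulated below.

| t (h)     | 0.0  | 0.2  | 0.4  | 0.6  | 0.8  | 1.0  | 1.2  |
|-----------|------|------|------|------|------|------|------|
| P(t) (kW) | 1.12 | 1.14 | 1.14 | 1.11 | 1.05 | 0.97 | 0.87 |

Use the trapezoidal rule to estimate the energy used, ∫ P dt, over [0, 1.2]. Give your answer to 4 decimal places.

1.2810

h = 0.2, n = 6.
(h/2)·[y₀ + 2y₁ + 2y₂ + 2y₃ + 2y₄ + 2y₅ + y₆] = 0.1·(12.81) = 1.2810.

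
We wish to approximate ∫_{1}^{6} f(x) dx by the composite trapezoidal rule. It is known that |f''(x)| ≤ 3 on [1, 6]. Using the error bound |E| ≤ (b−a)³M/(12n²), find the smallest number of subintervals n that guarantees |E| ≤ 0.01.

56

Need 375/(12n²) ≤ 0.01.
n² ≥ 375/(12·0.01) = 3125 ⇒ n ≥ 55.9017, so the smallest n is 56.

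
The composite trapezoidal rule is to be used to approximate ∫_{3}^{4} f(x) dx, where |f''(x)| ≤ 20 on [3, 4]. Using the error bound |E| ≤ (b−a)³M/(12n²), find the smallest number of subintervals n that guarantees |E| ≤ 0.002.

Need 20/(12n²) ≤ 0.002.
n² ≥ 20/(12·0.002) = 833.333 ⇒ n ≥ 28.8675, so the smallest n is 29.

29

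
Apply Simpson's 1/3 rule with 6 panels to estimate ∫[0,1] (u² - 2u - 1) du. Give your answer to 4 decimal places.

-1.6667

h = (1 − 0)/6 = 0.166667.
Nodes u₀,…,u₆ = 0, 0.166667, 0.333333, 0.5, 0.666667, 0.833333, 1.
f(u) = u² - 2u - 1: f₀=-1, f₁=-1.305556, f₂=-1.555556, f₃=-1.75, f₄=-1.888889, f₅=-1.972222, f₆=-2.
(h/3)·[f₀ + 4f₁ + 2f₂ + 4f₃ + 2f₄ + 4f₅ + f₆] = 0.055556·(-30) = -1.6667.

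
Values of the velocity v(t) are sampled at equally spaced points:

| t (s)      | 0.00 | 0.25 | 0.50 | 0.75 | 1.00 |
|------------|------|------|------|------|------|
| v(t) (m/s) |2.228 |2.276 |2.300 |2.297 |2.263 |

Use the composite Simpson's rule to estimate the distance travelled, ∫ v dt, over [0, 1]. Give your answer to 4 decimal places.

2.2819

h = 0.25, n = 4.
(h/3)·[y₀ + 4y₁ + 2y₂ + 4y₃ + y₄] = 0.083333·(27.383) = 2.2819.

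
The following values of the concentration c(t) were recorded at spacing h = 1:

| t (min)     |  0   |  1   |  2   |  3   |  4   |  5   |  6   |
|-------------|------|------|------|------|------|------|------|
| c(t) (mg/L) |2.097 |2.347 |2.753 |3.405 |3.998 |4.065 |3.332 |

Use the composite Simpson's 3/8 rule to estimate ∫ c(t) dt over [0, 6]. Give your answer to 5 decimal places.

h = 1, n = 6.
(3h/8)·[y₀ + 3y₁ + 3y₂ + 2y₃ + 3y₄ + 3y₅ + y₆] = 0.375·(51.728) = 19.39800.

19.39800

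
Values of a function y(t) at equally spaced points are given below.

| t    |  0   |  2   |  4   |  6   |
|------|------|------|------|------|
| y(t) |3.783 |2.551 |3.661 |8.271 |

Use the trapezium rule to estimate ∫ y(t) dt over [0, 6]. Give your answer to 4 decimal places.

h = 2, n = 3.
(h/2)·[y₀ + 2y₁ + 2y₂ + y₃] = 1·(24.478) = 24.4780.

24.4780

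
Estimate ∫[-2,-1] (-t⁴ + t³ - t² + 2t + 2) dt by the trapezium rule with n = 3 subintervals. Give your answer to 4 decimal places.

-13.6440

h = (-1 − (-2))/3 = 0.333333.
Nodes t₀,…,t₃ = -2, -1.666667, -1.333333, -1.
f(t) = -t⁴ + t³ - t² + 2t + 2: f₀=-30, f₁=-16.456790, f₂=-7.975309, f₃=-3.
(h/2)·[f₀ + 2f₁ + 2f₂ + f₃] = 0.166667·(-81.864198) = -13.6440.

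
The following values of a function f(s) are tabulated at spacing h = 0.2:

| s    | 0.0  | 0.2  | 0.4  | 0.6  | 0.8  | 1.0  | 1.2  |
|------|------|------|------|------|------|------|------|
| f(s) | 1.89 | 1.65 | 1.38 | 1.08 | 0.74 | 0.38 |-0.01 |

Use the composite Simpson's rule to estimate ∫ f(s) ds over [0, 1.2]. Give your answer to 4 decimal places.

h = 0.2, n = 6.
(h/3)·[y₀ + 4y₁ + 2y₂ + 4y₃ + 2y₄ + 4y₅ + y₆] = 0.066667·(18.56) = 1.2373.

1.2373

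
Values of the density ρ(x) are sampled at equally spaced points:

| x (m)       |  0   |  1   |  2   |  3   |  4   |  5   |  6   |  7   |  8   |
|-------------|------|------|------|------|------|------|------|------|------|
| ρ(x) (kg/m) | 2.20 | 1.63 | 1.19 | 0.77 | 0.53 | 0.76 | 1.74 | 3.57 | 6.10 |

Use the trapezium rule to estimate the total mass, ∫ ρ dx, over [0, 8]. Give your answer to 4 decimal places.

14.3400

h = 1, n = 8.
(h/2)·[y₀ + 2y₁ + 2y₂ + 2y₃ + 2y₄ + 2y₅ + 2y₆ + 2y₇ + y₈] = 0.5·(28.68) = 14.3400.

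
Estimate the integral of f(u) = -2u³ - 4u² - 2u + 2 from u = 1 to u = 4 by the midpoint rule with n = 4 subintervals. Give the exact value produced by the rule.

-217.828125

h = (4 − 1)/4 = 0.75.
Midpoints m₁,…,m₄ = 1.375, 2.125, 2.875, 3.625.
f(m₁)=-13.51171875, f(m₂)=-39.50390625, f(m₃)=-84.33984375, f(m₄)=-153.08203125.
h·[f(m₁) + f(m₂) + f(m₃) + f(m₄)] = 0.75·(-290.4375) = -217.828125.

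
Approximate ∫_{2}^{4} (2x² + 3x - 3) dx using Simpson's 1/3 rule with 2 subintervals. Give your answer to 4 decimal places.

h = (4 − 2)/2 = 1.
Nodes x₀,…,x₂ = 2, 3, 4.
f(x) = 2x² + 3x - 3: f₀=11, f₁=24, f₂=41.
(h/3)·[f₀ + 4f₁ + f₂] = 0.333333·(148) = 49.3333.

49.3333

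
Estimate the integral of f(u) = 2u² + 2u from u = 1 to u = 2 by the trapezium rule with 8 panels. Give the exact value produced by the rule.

h = (2 − 1)/8 = 0.125.
Nodes u₀,…,u₈ = 1, 1.125, 1.25, 1.375, 1.5, 1.625, 1.75, 1.875, 2.
f(u) = 2u² + 2u: f₀=4, f₁=4.78125, f₂=5.625, f₃=6.53125, f₄=7.5, f₅=8.53125, f₆=9.625, f₇=10.78125, f₈=12.
(h/2)·[f₀ + 2f₁ + 2f₂ + 2f₃ + 2f₄ + 2f₅ + 2f₆ + 2f₇ + f₈] = 0.0625·(122.75) = 7.671875.

7.671875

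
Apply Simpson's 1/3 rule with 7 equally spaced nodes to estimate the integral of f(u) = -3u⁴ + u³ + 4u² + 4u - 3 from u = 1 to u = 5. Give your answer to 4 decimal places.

-1517.3827

h = (5 − 1)/6 = 0.666667.
Nodes u₀,…,u₆ = 1, 1.666667, 2.333333, 3, 3.666667, 4.333333, 5.
f(u) = -3u⁴ + u³ + 4u² + 4u - 3: f₀=3, f₁=-3.740741, f₂=-48.111111, f₃=-171, f₄=-427.518519, f₅=-887, f₆=-1633.
(h/3)·[f₀ + 4f₁ + 2f₂ + 4f₃ + 2f₄ + 4f₅ + f₆] = 0.222222·(-6828.222222) = -1517.3827.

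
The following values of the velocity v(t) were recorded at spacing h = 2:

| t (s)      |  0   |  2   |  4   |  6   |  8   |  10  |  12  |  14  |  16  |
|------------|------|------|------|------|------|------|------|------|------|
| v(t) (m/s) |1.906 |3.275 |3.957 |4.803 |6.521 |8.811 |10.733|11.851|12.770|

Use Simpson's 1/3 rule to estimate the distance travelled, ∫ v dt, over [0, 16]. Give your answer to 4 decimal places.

h = 2, n = 8.
(h/3)·[y₀ + 4y₁ + 2y₂ + 4y₃ + 2y₄ + 4y₅ + 2y₆ + 4y₇ + y₈] = 0.666667·(172.058) = 114.7053.

114.7053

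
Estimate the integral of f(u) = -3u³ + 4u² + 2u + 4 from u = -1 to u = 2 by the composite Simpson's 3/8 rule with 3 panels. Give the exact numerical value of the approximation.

h = (2 − (-1))/3 = 1.
Nodes u₀,…,u₃ = -1, 0, 1, 2.
f(u) = -3u³ + 4u² + 2u + 4: f₀=9, f₁=4, f₂=7, f₃=0.
(3h/8)·[f₀ + 3f₁ + 3f₂ + f₃] = 0.375·(42) = 15.75.

15.75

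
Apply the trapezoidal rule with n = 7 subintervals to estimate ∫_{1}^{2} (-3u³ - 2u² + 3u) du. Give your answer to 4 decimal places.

-11.4694

h = (2 − 1)/7 = 0.142857.
Nodes u₀,…,u₇ = 1, 1.142857, 1.285714, 1.428571, 1.571429, 1.714286, 1.857143, 2.
f(u) = -3u³ - 2u² + 3u: f₀=-2, f₁=-3.661808, f₂=-5.825073, f₃=-8.542274, f₄=-11.865889, f₅=-15.848397, f₆=-20.542274, f₇=-26.
(h/2)·[f₀ + 2f₁ + 2f₂ + 2f₃ + 2f₄ + 2f₅ + 2f₆ + f₇] = 0.071429·(-160.571429) = -11.4694.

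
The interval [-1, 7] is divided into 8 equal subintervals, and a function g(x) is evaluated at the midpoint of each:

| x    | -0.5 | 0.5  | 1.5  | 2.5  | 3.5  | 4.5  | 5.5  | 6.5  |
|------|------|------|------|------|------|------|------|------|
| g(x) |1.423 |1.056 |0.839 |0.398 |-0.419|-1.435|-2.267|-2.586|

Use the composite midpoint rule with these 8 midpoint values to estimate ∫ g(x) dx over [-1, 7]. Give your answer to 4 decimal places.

-2.9910

h = 1, n = 8.
h·[y(m₁) + y(m₂) + y(m₃) + y(m₄) + y(m₅) + y(m₆) + y(m₇) + y(m₈)] = 1·(-2.991) = -2.9910.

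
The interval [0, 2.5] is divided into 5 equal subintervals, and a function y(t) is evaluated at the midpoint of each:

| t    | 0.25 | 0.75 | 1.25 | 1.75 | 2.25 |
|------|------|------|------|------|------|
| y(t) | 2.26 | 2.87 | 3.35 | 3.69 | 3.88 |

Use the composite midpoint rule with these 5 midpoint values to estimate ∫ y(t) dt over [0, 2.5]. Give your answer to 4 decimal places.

h = 0.5, n = 5.
h·[y(m₁) + y(m₂) + y(m₃) + y(m₄) + y(m₅)] = 0.5·(16.05) = 8.0250.

8.0250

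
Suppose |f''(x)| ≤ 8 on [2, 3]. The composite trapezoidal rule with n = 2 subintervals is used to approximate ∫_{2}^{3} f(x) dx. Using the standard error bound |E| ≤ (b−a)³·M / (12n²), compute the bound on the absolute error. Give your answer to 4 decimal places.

0.1667

|E| ≤ (1)³·8 / (12·2²) = 8/48 = 0.1667.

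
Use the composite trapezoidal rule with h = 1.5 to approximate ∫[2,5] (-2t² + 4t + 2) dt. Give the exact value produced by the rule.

-32.25

h = (5 − 2)/2 = 1.5.
Nodes t₀,…,t₂ = 2, 3.5, 5.
f(t) = -2t² + 4t + 2: f₀=2, f₁=-8.5, f₂=-28.
(h/2)·[f₀ + 2f₁ + f₂] = 0.75·(-43) = -32.25.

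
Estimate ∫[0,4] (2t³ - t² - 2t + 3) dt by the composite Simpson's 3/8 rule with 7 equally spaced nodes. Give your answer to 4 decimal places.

102.6667

h = (4 − 0)/6 = 0.666667.
Nodes t₀,…,t₆ = 0, 0.666667, 1.333333, 2, 2.666667, 3.333333, 4.
f(t) = 2t³ - t² - 2t + 3: f₀=3, f₁=1.814815, f₂=3.296296, f₃=11, f₄=28.481481, f₅=59.296296, f₆=107.
(3h/8)·[f₀ + 3f₁ + 3f₂ + 2f₃ + 3f₄ + 3f₅ + f₆] = 0.25·(410.666667) = 102.6667.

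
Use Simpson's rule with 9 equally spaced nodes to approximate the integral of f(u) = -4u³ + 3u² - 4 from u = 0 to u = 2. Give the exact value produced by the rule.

h = (2 − 0)/8 = 0.25.
Nodes u₀,…,u₈ = 0, 0.25, 0.5, 0.75, 1, 1.25, 1.5, 1.75, 2.
f(u) = -4u³ + 3u² - 4: f₀=-4, f₁=-3.875, f₂=-3.75, f₃=-4, f₄=-5, f₅=-7.125, f₆=-10.75, f₇=-16.25, f₈=-24.
(h/3)·[f₀ + 4f₁ + 2f₂ + 4f₃ + 2f₄ + 4f₅ + 2f₆ + 4f₇ + f₈] = 0.083333·(-192) = -16.

-16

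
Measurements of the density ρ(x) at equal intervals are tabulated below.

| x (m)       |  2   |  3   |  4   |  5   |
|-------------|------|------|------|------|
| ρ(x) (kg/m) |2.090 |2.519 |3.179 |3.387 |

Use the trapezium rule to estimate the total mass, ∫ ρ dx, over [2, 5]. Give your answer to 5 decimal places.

h = 1, n = 3.
(h/2)·[y₀ + 2y₁ + 2y₂ + y₃] = 0.5·(16.873) = 8.43650.

8.43650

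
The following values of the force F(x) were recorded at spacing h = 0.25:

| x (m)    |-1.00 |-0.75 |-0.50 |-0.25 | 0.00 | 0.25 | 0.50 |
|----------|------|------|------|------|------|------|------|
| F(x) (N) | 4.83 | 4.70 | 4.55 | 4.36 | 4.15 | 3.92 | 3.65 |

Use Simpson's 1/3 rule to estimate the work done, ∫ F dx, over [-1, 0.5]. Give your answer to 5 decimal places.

6.48333

h = 0.25, n = 6.
(h/3)·[y₀ + 4y₁ + 2y₂ + 4y₃ + 2y₄ + 4y₅ + y₆] = 0.083333·(77.80) = 6.48333.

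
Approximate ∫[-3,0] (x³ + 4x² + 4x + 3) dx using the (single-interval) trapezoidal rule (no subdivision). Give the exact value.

T = (b−a)/2 · [f(-3) + f(0)] = 1.5·[0 + 3] = 4.5.

4.5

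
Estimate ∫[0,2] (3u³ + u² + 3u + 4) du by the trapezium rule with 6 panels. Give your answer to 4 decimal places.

29.0370

h = (2 − 0)/6 = 0.333333.
Nodes u₀,…,u₆ = 0, 0.333333, 0.666667, 1, 1.333333, 1.666667, 2.
f(u) = 3u³ + u² + 3u + 4: f₀=4, f₁=5.222222, f₂=7.333333, f₃=11, f₄=16.888889, f₅=25.666667, f₆=38.
(h/2)·[f₀ + 2f₁ + 2f₂ + 2f₃ + 2f₄ + 2f₅ + f₆] = 0.166667·(174.222222) = 29.0370.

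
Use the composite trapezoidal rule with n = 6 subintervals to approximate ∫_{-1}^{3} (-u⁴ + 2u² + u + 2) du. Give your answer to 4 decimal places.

h = (3 − (-1))/6 = 0.666667.
Nodes u₀,…,u₆ = -1, -0.333333, 0.333333, 1, 1.666667, 2.333333, 3.
f(u) = -u⁴ + 2u² + u + 2: f₀=2, f₁=1.876543, f₂=2.543210, f₃=4, f₄=1.506173, f₅=-14.419753, f₆=-58.
(h/2)·[f₀ + 2f₁ + 2f₂ + 2f₃ + 2f₄ + 2f₅ + f₆] = 0.333333·(-64.987654) = -21.6626.

-21.6626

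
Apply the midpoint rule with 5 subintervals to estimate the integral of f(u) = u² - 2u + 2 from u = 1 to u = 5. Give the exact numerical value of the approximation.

25.12

h = (5 − 1)/5 = 0.8.
Midpoints m₁,…,m₅ = 1.4, 2.2, 3, 3.8, 4.6.
f(m₁)=1.16, f(m₂)=2.44, f(m₃)=5, f(m₄)=8.84, f(m₅)=13.96.
h·[f(m₁) + f(m₂) + f(m₃) + f(m₄) + f(m₅)] = 0.8·(31.4) = 25.12.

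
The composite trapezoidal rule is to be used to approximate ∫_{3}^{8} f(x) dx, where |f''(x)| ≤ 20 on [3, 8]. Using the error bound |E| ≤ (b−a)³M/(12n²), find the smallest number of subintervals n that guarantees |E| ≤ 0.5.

21

Need 2500/(12n²) ≤ 0.5.
n² ≥ 2500/(12·0.5) = 416.667 ⇒ n ≥ 20.4124, so the smallest n is 21.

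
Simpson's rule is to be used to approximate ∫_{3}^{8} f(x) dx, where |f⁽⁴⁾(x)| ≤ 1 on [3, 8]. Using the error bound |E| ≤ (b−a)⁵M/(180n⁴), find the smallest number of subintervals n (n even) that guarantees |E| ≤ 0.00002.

Need 3125/(180n⁴) ≤ 0.00002.
n⁴ ≥ 3125/(180·0.00002) = 868056 ⇒ n ≥ 30.5237, so the smallest even n is 32. (n must be even for Simpson's rule.)

32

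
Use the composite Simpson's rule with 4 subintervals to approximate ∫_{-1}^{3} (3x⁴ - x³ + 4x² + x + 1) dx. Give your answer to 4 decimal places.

173.3333

h = (3 − (-1))/4 = 1.
Nodes x₀,…,x₄ = -1, 0, 1, 2, 3.
f(x) = 3x⁴ - x³ + 4x² + x + 1: f₀=8, f₁=1, f₂=8, f₃=59, f₄=256.
(h/3)·[f₀ + 4f₁ + 2f₂ + 4f₃ + f₄] = 0.333333·(520) = 173.3333.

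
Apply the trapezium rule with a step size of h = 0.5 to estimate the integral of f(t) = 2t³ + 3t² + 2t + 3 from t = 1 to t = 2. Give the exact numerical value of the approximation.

h = (2 − 1)/2 = 0.5.
Nodes t₀,…,t₂ = 1, 1.5, 2.
f(t) = 2t³ + 3t² + 2t + 3: f₀=10, f₁=19.5, f₂=35.
(h/2)·[f₀ + 2f₁ + f₂] = 0.25·(84) = 21.

21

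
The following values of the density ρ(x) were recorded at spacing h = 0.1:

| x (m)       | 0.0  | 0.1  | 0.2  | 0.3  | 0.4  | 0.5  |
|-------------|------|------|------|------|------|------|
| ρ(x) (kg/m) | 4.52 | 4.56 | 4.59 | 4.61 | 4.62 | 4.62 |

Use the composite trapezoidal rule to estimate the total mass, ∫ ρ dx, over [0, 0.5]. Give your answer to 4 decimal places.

h = 0.1, n = 5.
(h/2)·[y₀ + 2y₁ + 2y₂ + 2y₃ + 2y₄ + y₅] = 0.05·(45.90) = 2.2950.

2.2950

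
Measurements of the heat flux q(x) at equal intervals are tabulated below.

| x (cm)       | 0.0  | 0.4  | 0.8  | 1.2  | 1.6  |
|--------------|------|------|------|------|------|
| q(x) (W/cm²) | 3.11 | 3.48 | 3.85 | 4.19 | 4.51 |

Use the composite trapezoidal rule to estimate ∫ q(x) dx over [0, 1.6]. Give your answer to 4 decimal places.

h = 0.4, n = 4.
(h/2)·[y₀ + 2y₁ + 2y₂ + 2y₃ + y₄] = 0.2·(30.66) = 6.1320.

6.1320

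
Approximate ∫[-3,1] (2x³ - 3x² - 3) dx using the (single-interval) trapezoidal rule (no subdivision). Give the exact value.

-176

T = (b−a)/2 · [f(-3) + f(1)] = 2·[(-84) + (-4)] = -176.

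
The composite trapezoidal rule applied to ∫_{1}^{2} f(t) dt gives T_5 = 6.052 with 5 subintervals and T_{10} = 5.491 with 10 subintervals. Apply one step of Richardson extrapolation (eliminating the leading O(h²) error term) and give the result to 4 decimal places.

R = (4·T_{10} − T_5) / 3 = (4·5.491 − 6.052)/3 = (15.912)/3 = 5.3040.

5.3040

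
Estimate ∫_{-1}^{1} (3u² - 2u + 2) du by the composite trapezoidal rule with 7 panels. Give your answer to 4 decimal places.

6.0816

h = (1 − (-1))/7 = 0.285714.
Nodes u₀,…,u₇ = -1, -0.714286, -0.428571, -0.142857, 0.142857, 0.428571, 0.714286, 1.
f(u) = 3u² - 2u + 2: f₀=7, f₁=4.959184, f₂=3.408163, f₃=2.346939, f₄=1.775510, f₅=1.693878, f₆=2.102041, f₇=3.
(h/2)·[f₀ + 2f₁ + 2f₂ + 2f₃ + 2f₄ + 2f₅ + 2f₆ + f₇] = 0.142857·(42.571429) = 6.0816.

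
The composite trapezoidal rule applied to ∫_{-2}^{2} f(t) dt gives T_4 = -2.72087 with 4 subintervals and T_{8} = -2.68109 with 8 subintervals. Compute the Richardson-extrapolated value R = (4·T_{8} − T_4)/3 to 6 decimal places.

R = (4·T_{8} − T_4) / 3 = (4·(-2.68109) − (-2.72087))/3 = (-8.00349)/3 = -2.667830.

-2.667830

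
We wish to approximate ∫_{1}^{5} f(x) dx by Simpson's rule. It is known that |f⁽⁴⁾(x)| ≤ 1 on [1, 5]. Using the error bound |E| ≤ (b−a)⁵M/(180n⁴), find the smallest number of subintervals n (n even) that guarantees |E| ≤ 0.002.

8

Need 1024/(180n⁴) ≤ 0.002.
n⁴ ≥ 1024/(180·0.002) = 2844.44 ⇒ n ≥ 7.3030, so the smallest even n is 8. (n must be even for Simpson's rule.)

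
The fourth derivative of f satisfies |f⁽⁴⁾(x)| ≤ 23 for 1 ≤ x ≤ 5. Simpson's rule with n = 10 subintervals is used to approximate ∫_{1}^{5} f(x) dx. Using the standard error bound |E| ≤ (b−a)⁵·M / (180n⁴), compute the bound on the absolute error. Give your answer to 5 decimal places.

0.01308

|E| ≤ (4)⁵·23 / (180·10⁴) = 23552/1800000 = 0.01308.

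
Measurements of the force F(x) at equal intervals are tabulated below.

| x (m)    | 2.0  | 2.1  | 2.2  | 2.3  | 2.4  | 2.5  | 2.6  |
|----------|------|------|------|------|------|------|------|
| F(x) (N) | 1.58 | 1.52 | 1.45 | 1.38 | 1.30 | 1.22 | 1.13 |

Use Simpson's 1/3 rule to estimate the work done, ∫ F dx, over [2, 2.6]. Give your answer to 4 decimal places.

0.8230

h = 0.1, n = 6.
(h/3)·[y₀ + 4y₁ + 2y₂ + 4y₃ + 2y₄ + 4y₅ + y₆] = 0.033333·(24.69) = 0.8230.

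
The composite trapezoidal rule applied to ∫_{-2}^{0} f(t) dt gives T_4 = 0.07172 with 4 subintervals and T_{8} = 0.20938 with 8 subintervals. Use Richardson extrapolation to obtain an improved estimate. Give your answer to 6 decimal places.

0.255267

R = (4·T_{8} − T_4) / 3 = (4·0.20938 − 0.07172)/3 = (0.76580)/3 = 0.255267.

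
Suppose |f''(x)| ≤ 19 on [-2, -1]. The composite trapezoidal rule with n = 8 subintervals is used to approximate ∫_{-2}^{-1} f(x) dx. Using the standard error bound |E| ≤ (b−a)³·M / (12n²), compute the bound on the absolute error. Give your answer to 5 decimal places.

0.02474

|E| ≤ (1)³·19 / (12·8²) = 19/768 = 0.02474.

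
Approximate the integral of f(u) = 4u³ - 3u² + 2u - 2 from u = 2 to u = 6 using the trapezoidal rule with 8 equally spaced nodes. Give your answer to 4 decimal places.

1105.7959

h = (6 − 2)/7 = 0.571429.
Nodes u₀,…,u₇ = 2, 2.571429, 3.142857, 3.714286, 4.285714, 4.857143, 5.428571, 6.
f(u) = 4u³ - 3u² + 2u - 2: f₀=22, f₁=51.317784, f₂=98.827988, f₃=169.008746, f₄=266.338192, f₅=395.294461, f₆=560.355685, f₇=766.
(h/2)·[f₀ + 2f₁ + 2f₂ + 2f₃ + 2f₄ + 2f₅ + 2f₆ + f₇] = 0.285714·(3870.285714) = 1105.7959.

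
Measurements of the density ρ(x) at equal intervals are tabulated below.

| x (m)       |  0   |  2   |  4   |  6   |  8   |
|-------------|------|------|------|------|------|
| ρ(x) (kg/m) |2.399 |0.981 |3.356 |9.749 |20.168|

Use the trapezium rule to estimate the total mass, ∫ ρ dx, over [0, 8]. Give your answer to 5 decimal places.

h = 2, n = 4.
(h/2)·[y₀ + 2y₁ + 2y₂ + 2y₃ + y₄] = 1·(50.739) = 50.73900.

50.73900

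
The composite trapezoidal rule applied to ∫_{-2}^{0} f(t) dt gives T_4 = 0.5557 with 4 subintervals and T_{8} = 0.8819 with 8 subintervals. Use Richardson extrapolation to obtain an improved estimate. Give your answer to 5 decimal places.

0.99063

R = (4·T_{8} − T_4) / 3 = (4·0.8819 − 0.5557)/3 = (2.9719)/3 = 0.99063.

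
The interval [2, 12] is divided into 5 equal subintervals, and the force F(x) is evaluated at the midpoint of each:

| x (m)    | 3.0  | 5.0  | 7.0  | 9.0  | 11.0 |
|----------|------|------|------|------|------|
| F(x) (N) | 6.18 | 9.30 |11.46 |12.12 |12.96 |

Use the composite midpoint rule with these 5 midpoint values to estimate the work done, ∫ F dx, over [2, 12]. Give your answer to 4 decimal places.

h = 2, n = 5.
h·[y(m₁) + y(m₂) + y(m₃) + y(m₄) + y(m₅)] = 2·(52.02) = 104.0400.

104.0400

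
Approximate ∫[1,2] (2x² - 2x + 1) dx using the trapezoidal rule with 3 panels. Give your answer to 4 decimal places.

2.7037

h = (2 − 1)/3 = 0.333333.
Nodes x₀,…,x₃ = 1, 1.333333, 1.666667, 2.
f(x) = 2x² - 2x + 1: f₀=1, f₁=1.888889, f₂=3.222222, f₃=5.
(h/2)·[f₀ + 2f₁ + 2f₂ + f₃] = 0.166667·(16.222222) = 2.7037.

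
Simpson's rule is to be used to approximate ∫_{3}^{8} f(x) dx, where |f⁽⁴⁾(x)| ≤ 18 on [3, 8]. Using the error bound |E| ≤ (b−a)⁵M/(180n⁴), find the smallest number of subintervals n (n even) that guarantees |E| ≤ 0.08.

Need 56250/(180n⁴) ≤ 0.08.
n⁴ ≥ 56250/(180·0.08) = 3906.25 ⇒ n ≥ 7.9057, so the smallest even n is 8. (n must be even for Simpson's rule.)

8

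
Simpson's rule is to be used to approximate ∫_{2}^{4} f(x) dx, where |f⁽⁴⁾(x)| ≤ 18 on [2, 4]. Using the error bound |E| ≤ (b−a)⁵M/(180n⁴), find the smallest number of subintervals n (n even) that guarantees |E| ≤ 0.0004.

10

Need 576/(180n⁴) ≤ 0.0004.
n⁴ ≥ 576/(180·0.0004) = 8000 ⇒ n ≥ 9.4574, so the smallest even n is 10. (n must be even for Simpson's rule.)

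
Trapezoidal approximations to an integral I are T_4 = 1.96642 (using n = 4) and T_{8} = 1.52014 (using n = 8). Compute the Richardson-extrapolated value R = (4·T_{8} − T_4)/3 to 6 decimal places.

R = (4·T_{8} − T_4) / 3 = (4·1.52014 − 1.96642)/3 = (4.11414)/3 = 1.371380.

1.371380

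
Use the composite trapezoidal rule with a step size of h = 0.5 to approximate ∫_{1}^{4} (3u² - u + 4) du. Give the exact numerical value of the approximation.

h = (4 − 1)/6 = 0.5.
Nodes u₀,…,u₆ = 1, 1.5, 2, 2.5, 3, 3.5, 4.
f(u) = 3u² - u + 4: f₀=6, f₁=9.25, f₂=14, f₃=20.25, f₄=28, f₅=37.25, f₆=48.
(h/2)·[f₀ + 2f₁ + 2f₂ + 2f₃ + 2f₄ + 2f₅ + f₆] = 0.25·(271.5) = 67.875.

67.875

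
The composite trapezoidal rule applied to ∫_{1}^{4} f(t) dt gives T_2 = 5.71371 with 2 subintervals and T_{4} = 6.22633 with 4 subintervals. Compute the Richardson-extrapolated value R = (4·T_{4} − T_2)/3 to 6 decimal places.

6.397203

R = (4·T_{4} − T_2) / 3 = (4·6.22633 − 5.71371)/3 = (19.19161)/3 = 6.397203.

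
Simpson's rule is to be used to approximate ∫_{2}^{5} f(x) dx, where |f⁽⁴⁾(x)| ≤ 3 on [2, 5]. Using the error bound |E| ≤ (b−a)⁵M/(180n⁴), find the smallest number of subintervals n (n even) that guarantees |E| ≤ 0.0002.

12

Need 729/(180n⁴) ≤ 0.0002.
n⁴ ≥ 729/(180·0.0002) = 20250 ⇒ n ≥ 11.9291, so the smallest even n is 12. (n must be even for Simpson's rule.)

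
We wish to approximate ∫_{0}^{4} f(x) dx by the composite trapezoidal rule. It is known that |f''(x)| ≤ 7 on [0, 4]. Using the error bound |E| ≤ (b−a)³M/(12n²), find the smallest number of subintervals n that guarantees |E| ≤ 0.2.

14

Need 448/(12n²) ≤ 0.2.
n² ≥ 448/(12·0.2) = 186.667 ⇒ n ≥ 13.6626, so the smallest n is 14.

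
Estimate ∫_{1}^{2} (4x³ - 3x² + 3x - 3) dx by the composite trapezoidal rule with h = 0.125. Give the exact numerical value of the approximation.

9.5390625

h = (2 − 1)/8 = 0.125.
Nodes x₀,…,x₈ = 1, 1.125, 1.25, 1.375, 1.5, 1.625, 1.75, 1.875, 2.
f(x) = 4x³ - 3x² + 3x - 3: f₀=1, f₁=2.2734375, f₂=3.875, f₃=5.8515625, f₄=8.25, f₅=11.1171875, f₆=14.5, f₇=18.4453125, f₈=23.
(h/2)·[f₀ + 2f₁ + 2f₂ + 2f₃ + 2f₄ + 2f₅ + 2f₆ + 2f₇ + f₈] = 0.0625·(152.625) = 9.5390625.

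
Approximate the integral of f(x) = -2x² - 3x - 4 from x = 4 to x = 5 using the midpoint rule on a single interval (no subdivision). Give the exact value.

M = (b−a)·f(4.5) = 1·(-58) = -58.

-58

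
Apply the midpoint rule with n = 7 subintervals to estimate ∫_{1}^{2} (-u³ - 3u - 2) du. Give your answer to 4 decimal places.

-10.2423

h = (2 − 1)/7 = 0.142857.
Midpoints m₁,…,m₇ = 1.071429, 1.214286, 1.357143, 1.5, 1.642857, 1.785714, 1.928571.
f(m₁)=-6.444242, f(m₂)=-7.433309, f(m₃)=-8.571064, f(m₄)=-9.875, f(m₅)=-11.362609, f(m₆)=-13.051385, f(m₇)=-14.958819.
h·[f(m₁) + f(m₂) + f(m₃) + f(m₄) + f(m₅) + f(m₆) + f(m₇)] = 0.142857·(-71.696429) = -10.2423.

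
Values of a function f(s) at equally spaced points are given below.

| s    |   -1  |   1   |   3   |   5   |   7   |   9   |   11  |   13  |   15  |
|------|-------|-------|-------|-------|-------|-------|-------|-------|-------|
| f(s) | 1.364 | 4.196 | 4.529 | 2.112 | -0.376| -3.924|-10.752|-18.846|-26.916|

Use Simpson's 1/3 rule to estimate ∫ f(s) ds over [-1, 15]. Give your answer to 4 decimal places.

-69.7320

h = 2, n = 8.
(h/3)·[y₀ + 4y₁ + 2y₂ + 4y₃ + 2y₄ + 4y₅ + 2y₆ + 4y₇ + y₈] = 0.666667·(-104.598) = -69.7320.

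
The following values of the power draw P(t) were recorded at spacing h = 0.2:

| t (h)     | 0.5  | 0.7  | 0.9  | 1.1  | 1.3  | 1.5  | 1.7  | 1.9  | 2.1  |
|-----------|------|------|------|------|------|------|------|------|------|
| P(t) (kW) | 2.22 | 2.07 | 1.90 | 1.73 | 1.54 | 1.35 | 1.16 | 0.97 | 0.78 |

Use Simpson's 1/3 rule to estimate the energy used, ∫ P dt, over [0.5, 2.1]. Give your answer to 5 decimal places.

h = 0.2, n = 8.
(h/3)·[y₀ + 4y₁ + 2y₂ + 4y₃ + 2y₄ + 4y₅ + 2y₆ + 4y₇ + y₈] = 0.066667·(36.68) = 2.44533.

2.44533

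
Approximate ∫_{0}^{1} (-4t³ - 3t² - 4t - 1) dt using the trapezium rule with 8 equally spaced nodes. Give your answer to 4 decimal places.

-5.0306

h = (1 − 0)/7 = 0.142857.
Nodes t₀,…,t₇ = 0, 0.142857, 0.285714, 0.428571, 0.571429, 0.714286, 0.857143, 1.
f(t) = -4t³ - 3t² - 4t - 1: f₀=-1, f₁=-1.644315, f₂=-2.481050, f₃=-3.580175, f₄=-5.011662, f₅=-6.845481, f₆=-9.151603, f₇=-12.
(h/2)·[f₀ + 2f₁ + 2f₂ + 2f₃ + 2f₄ + 2f₅ + 2f₆ + f₇] = 0.071429·(-70.428571) = -5.0306.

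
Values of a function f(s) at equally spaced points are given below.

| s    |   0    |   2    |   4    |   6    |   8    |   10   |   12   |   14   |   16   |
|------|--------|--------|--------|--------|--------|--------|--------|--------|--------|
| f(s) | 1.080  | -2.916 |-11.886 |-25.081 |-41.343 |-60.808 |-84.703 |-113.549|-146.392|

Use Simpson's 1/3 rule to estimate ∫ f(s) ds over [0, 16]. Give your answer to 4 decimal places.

-820.3947

h = 2, n = 8.
(h/3)·[y₀ + 4y₁ + 2y₂ + 4y₃ + 2y₄ + 4y₅ + 2y₆ + 4y₇ + y₈] = 0.666667·(-1230.592) = -820.3947.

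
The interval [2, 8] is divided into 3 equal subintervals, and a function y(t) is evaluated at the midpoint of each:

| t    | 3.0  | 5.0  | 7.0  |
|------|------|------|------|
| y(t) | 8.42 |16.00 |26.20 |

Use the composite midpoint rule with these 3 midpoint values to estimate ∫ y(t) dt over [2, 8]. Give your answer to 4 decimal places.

101.2400

h = 2, n = 3.
h·[y(m₁) + y(m₂) + y(m₃)] = 2·(50.62) = 101.2400.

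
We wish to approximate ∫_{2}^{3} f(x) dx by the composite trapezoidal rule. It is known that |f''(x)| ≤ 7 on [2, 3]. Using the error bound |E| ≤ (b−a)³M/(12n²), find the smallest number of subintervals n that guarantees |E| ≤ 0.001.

25

Need 7/(12n²) ≤ 0.001.
n² ≥ 7/(12·0.001) = 583.333 ⇒ n ≥ 24.1523, so the smallest n is 25.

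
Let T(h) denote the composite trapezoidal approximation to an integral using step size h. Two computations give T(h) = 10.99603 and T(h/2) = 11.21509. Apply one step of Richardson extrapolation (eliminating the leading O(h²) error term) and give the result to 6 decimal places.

R = (4·T(h/2) − T(h)) / 3 = (4·11.21509 − 10.99603)/3 = (33.86433)/3 = 11.288110.

11.288110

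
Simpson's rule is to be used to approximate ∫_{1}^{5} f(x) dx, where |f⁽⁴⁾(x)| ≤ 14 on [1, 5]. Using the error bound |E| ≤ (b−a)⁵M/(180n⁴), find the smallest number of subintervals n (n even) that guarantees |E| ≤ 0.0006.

20

Need 14336/(180n⁴) ≤ 0.0006.
n⁴ ≥ 14336/(180·0.0006) = 132741 ⇒ n ≥ 19.0876, so the smallest even n is 20. (n must be even for Simpson's rule.)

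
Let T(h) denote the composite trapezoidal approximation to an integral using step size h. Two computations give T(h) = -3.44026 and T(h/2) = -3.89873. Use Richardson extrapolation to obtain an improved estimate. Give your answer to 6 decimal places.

-4.051553

R = (4·T(h/2) − T(h)) / 3 = (4·(-3.89873) − (-3.44026))/3 = (-12.15466)/3 = -4.051553.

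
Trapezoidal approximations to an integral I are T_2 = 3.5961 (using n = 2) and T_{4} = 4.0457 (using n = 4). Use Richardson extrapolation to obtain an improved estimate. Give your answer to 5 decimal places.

4.19557

R = (4·T_{4} − T_2) / 3 = (4·4.0457 − 3.5961)/3 = (12.5867)/3 = 4.19557.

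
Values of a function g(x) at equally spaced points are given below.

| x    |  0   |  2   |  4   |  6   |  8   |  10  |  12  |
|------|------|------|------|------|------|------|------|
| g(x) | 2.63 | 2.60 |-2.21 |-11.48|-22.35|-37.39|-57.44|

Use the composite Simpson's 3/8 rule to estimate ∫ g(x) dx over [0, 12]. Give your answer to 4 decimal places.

-191.8650

h = 2, n = 6.
(3h/8)·[y₀ + 3y₁ + 3y₂ + 2y₃ + 3y₄ + 3y₅ + y₆] = 0.75·(-255.82) = -191.8650.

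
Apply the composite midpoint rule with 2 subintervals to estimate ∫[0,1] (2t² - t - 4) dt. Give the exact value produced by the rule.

h = (1 − 0)/2 = 0.5.
Midpoints m₁,…,m₂ = 0.25, 0.75.
f(m₁)=-4.125, f(m₂)=-3.625.
h·[f(m₁) + f(m₂)] = 0.5·(-7.75) = -3.875.

-3.875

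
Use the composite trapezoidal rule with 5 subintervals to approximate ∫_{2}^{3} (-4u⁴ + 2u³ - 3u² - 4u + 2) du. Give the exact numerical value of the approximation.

-164.23312

h = (3 − 2)/5 = 0.2.
Nodes u₀,…,u₅ = 2, 2.2, 2.4, 2.6, 2.8, 3.
f(u) = -4u⁴ + 2u³ - 3u² - 4u + 2: f₀=-66, f₁=-93.7264, f₂=-129.9424, f₃=-176.3184, f₄=-234.6784, f₅=-307.
(h/2)·[f₀ + 2f₁ + 2f₂ + 2f₃ + 2f₄ + f₅] = 0.1·(-1642.3312) = -164.23312.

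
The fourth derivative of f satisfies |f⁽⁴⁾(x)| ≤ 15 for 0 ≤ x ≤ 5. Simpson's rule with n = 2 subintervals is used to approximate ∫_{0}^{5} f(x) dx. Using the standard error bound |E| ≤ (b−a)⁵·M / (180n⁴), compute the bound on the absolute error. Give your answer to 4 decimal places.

|E| ≤ (5)⁵·15 / (180·2⁴) = 46875/2880 = 16.2760.

16.2760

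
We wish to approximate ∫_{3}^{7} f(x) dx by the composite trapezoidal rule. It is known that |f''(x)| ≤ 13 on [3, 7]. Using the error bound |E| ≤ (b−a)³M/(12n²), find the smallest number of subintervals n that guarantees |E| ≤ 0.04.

Need 832/(12n²) ≤ 0.04.
n² ≥ 832/(12·0.04) = 1733.33 ⇒ n ≥ 41.6333, so the smallest n is 42.

42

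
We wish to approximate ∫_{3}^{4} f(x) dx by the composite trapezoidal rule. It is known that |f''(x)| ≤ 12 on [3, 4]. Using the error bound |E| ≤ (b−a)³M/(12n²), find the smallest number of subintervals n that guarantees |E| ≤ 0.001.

32

Need 12/(12n²) ≤ 0.001.
n² ≥ 12/(12·0.001) = 1000 ⇒ n ≥ 31.6228, so the smallest n is 32.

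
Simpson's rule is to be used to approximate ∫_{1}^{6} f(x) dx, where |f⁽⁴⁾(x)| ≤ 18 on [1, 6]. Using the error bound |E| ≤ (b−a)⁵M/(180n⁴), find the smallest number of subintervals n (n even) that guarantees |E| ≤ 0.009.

Need 56250/(180n⁴) ≤ 0.009.
n⁴ ≥ 56250/(180·0.009) = 34722.2 ⇒ n ≥ 13.6506, so the smallest even n is 14. (n must be even for Simpson's rule.)

14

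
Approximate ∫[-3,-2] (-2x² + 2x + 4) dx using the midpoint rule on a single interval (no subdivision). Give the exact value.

M = (b−a)·f(-2.5) = 1·(-13.5) = -13.5.

-13.5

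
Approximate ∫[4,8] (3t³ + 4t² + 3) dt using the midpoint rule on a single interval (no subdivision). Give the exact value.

3180

M = (b−a)·f(6) = 4·(795) = 3180.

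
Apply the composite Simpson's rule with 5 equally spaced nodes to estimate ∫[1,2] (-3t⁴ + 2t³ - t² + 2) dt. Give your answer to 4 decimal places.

-11.4349

h = (2 − 1)/4 = 0.25.
Nodes t₀,…,t₄ = 1, 1.25, 1.5, 1.75, 2.
f(t) = -3t⁴ + 2t³ - t² + 2: f₀=0, f₁=-2.98046875, f₂=-8.6875, f₃=-18.48046875, f₄=-34.
(h/3)·[f₀ + 4f₁ + 2f₂ + 4f₃ + f₄] = 0.083333·(-137.21875) = -11.4349.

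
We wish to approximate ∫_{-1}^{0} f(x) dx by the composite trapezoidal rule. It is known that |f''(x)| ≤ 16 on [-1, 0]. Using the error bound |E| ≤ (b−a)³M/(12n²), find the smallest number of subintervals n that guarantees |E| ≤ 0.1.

4

Need 16/(12n²) ≤ 0.1.
n² ≥ 16/(12·0.1) = 13.3333 ⇒ n ≥ 3.6515, so the smallest n is 4.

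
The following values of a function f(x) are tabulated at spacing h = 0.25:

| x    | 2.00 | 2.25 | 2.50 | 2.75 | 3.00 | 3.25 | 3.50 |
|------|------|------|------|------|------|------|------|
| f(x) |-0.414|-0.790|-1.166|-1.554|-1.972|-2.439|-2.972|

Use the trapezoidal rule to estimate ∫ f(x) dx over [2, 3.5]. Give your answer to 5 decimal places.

-2.40350

h = 0.25, n = 6.
(h/2)·[y₀ + 2y₁ + 2y₂ + 2y₃ + 2y₄ + 2y₅ + y₆] = 0.125·(-19.228) = -2.40350.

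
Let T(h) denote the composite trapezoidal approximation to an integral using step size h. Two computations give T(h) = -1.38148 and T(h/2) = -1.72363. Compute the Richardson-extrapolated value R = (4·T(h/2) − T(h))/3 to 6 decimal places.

R = (4·T(h/2) − T(h)) / 3 = (4·(-1.72363) − (-1.38148))/3 = (-5.51304)/3 = -1.837680.

-1.837680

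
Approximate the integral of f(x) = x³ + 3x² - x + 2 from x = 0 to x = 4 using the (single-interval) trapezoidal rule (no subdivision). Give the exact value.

T = (b−a)/2 · [f(0) + f(4)] = 2·[2 + 110] = 224.

224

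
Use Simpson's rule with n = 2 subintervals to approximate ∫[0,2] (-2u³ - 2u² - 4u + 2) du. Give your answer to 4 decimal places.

h = (2 − 0)/2 = 1.
Nodes u₀,…,u₂ = 0, 1, 2.
f(u) = -2u³ - 2u² - 4u + 2: f₀=2, f₁=-6, f₂=-30.
(h/3)·[f₀ + 4f₁ + f₂] = 0.333333·(-52) = -17.3333.

-17.3333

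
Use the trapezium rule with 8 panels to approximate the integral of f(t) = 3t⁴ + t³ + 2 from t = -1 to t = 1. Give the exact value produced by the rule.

h = (1 − (-1))/8 = 0.25.
Nodes t₀,…,t₈ = -1, -0.75, -0.5, -0.25, 0, 0.25, 0.5, 0.75, 1.
f(t) = 3t⁴ + t³ + 2: f₀=4, f₁=2.52734375, f₂=2.0625, f₃=1.99609375, f₄=2, f₅=2.02734375, f₆=2.3125, f₇=3.37109375, f₈=6.
(h/2)·[f₀ + 2f₁ + 2f₂ + 2f₃ + 2f₄ + 2f₅ + 2f₆ + 2f₇ + f₈] = 0.125·(42.59375) = 5.32421875.

5.32421875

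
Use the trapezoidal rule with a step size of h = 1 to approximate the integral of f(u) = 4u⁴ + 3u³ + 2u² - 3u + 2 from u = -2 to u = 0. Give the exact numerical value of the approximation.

37

h = (0 − (-2))/2 = 1.
Nodes u₀,…,u₂ = -2, -1, 0.
f(u) = 4u⁴ + 3u³ + 2u² - 3u + 2: f₀=56, f₁=8, f₂=2.
(h/2)·[f₀ + 2f₁ + f₂] = 0.5·(74) = 37.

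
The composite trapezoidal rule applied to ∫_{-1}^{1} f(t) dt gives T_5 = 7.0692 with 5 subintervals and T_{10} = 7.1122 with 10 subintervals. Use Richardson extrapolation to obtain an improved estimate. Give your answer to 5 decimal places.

7.12653

R = (4·T_{10} − T_5) / 3 = (4·7.1122 − 7.0692)/3 = (21.3796)/3 = 7.12653.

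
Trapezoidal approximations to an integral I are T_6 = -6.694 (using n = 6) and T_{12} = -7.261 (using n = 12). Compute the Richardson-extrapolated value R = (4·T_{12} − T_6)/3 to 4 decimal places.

R = (4·T_{12} − T_6) / 3 = (4·(-7.261) − (-6.694))/3 = (-22.350)/3 = -7.4500.

-7.4500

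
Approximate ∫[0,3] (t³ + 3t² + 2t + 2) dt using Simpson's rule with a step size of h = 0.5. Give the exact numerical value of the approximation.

62.25

h = (3 − 0)/6 = 0.5.
Nodes t₀,…,t₆ = 0, 0.5, 1, 1.5, 2, 2.5, 3.
f(t) = t³ + 3t² + 2t + 2: f₀=2, f₁=3.875, f₂=8, f₃=15.125, f₄=26, f₅=41.375, f₆=62.
(h/3)·[f₀ + 4f₁ + 2f₂ + 4f₃ + 2f₄ + 4f₅ + f₆] = 0.166667·(373.5) = 62.25.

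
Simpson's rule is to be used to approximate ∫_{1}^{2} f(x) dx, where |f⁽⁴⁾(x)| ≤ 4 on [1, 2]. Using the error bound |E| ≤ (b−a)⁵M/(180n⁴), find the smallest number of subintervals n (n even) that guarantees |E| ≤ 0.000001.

Need 4/(180n⁴) ≤ 0.000001.
n⁴ ≥ 4/(180·0.000001) = 22222.2 ⇒ n ≥ 12.2095, so the smallest even n is 14. (n must be even for Simpson's rule.)

14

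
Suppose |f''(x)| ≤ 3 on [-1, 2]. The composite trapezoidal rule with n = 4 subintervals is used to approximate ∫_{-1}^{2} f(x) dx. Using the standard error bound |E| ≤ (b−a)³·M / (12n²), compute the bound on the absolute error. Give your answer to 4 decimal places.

|E| ≤ (3)³·3 / (12·4²) = 81/192 = 0.4219.

0.4219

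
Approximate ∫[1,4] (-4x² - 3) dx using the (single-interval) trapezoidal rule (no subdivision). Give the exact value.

-111

T = (b−a)/2 · [f(1) + f(4)] = 1.5·[(-7) + (-67)] = -111.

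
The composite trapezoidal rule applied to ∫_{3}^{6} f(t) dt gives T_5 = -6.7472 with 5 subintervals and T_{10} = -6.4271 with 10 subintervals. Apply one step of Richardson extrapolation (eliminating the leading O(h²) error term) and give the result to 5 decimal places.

-6.32040

R = (4·T_{10} − T_5) / 3 = (4·(-6.4271) − (-6.7472))/3 = (-18.9612)/3 = -6.32040.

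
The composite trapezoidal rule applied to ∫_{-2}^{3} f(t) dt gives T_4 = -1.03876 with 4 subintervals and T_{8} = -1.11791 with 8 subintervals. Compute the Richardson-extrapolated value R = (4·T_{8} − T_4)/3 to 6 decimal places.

-1.144293

R = (4·T_{8} − T_4) / 3 = (4·(-1.11791) − (-1.03876))/3 = (-3.43288)/3 = -1.144293.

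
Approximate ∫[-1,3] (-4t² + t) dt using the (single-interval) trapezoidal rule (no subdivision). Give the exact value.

T = (b−a)/2 · [f(-1) + f(3)] = 2·[(-5) + (-33)] = -76.

-76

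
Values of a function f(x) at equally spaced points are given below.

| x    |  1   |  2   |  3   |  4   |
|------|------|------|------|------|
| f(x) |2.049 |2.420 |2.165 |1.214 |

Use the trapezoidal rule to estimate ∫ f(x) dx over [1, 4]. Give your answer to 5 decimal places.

h = 1, n = 3.
(h/2)·[y₀ + 2y₁ + 2y₂ + y₃] = 0.5·(12.433) = 6.21650.

6.21650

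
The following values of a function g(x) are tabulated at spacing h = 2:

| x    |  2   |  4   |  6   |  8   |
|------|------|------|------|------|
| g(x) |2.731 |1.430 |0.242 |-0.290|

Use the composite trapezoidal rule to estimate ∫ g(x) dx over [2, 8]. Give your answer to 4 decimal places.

h = 2, n = 3.
(h/2)·[y₀ + 2y₁ + 2y₂ + y₃] = 1·(5.785) = 5.7850.

5.7850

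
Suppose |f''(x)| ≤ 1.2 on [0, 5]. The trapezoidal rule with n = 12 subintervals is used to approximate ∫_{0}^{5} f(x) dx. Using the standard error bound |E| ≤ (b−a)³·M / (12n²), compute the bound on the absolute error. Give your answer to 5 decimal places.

0.08681

|E| ≤ (5)³·1.2 / (12·12²) = 150/1728 = 0.08681.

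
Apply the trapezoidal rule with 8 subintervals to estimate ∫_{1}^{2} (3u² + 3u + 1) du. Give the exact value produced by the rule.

12.5078125

h = (2 − 1)/8 = 0.125.
Nodes u₀,…,u₈ = 1, 1.125, 1.25, 1.375, 1.5, 1.625, 1.75, 1.875, 2.
f(u) = 3u² + 3u + 1: f₀=7, f₁=8.171875, f₂=9.4375, f₃=10.796875, f₄=12.25, f₅=13.796875, f₆=15.4375, f₇=17.171875, f₈=19.
(h/2)·[f₀ + 2f₁ + 2f₂ + 2f₃ + 2f₄ + 2f₅ + 2f₆ + 2f₇ + f₈] = 0.0625·(200.125) = 12.5078125.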